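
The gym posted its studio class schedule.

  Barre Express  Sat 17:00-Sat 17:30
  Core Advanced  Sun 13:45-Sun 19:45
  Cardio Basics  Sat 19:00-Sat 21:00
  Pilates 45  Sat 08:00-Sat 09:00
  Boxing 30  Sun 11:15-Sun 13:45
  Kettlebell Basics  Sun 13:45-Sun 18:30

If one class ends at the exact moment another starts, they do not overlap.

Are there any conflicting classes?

Sorted by start: Pilates 45, Barre Express, Cardio Basics, Boxing 30, Kettlebell Basics, Core Advanced.
Barre Express starts after Pilates 45 ends, so Pilates 45 has no further overlaps.
Cardio Basics starts after Barre Express ends, so Barre Express has no further overlaps.
Boxing 30 starts after Cardio Basics ends, so Cardio Basics has no further overlaps.
Kettlebell Basics starts exactly when Boxing 30 ends (back-to-back, no overlap), so Boxing 30 has no further overlaps.
Core Advanced starts before Kettlebell Basics ends → Kettlebell Basics and Core Advanced overlap.
That's a conflict, so the schedule is not conflict-free.

Yes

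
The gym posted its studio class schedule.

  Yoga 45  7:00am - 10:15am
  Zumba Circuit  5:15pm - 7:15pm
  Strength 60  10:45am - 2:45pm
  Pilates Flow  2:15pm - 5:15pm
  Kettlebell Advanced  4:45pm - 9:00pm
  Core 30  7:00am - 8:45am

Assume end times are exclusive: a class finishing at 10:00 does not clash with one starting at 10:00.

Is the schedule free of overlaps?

Check each pair: they overlap iff neither finishes before the other starts.
Sorted by start: Yoga 45, Core 30, Strength 60, Pilates Flow, Kettlebell Advanced, Zumba Circuit.
Core 30 starts before Yoga 45 ends → Yoga 45 and Core 30 overlap.
That's a conflict, so the schedule is not conflict-free.

No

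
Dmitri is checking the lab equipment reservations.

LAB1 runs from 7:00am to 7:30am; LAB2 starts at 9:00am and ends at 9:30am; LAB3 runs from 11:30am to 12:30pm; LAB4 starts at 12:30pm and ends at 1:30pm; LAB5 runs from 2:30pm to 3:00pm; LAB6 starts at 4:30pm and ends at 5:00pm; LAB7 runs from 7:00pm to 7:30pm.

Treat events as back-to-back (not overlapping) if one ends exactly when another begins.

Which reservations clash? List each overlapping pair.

none

Sorted by start: LAB1, LAB2, LAB3, LAB4, LAB5, LAB6, LAB7.
LAB2 starts after LAB1 ends, so nothing later overlaps LAB1 either.
LAB3 starts after LAB2 ends, so nothing later overlaps LAB2 either.
LAB4 starts exactly when LAB3 ends (back-to-back, no overlap), so nothing later overlaps LAB3 either.
LAB5 starts after LAB4 ends, so nothing later overlaps LAB4 either.
LAB6 starts after LAB5 ends, so nothing later overlaps LAB5 either.
LAB7 starts after LAB6 ends.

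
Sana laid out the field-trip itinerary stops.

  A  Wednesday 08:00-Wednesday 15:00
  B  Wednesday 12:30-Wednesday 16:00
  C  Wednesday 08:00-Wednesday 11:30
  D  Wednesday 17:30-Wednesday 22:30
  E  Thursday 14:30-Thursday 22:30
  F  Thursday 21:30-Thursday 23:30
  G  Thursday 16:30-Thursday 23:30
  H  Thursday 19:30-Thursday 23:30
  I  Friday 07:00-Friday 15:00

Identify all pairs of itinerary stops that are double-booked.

A & B, A & C, E & F, E & G, E & H, F & G, F & H, G & H

Two intervals overlap when each starts before the other ends.
Sorted by start: A, C, B, D, E, G, H, F, I.
C starts before A ends → A and C overlap.
B starts before A ends → A and B overlap.
D starts after A ends, so nothing later overlaps A either.
B starts after C ends, so nothing later overlaps C either.
D starts after B ends, so nothing later overlaps B either.
E starts after D ends, so nothing later overlaps D either.
G starts before E ends → E and G overlap.
H starts before E ends → E and H overlap.
F starts before E ends → E and F overlap.
I starts after E ends.
H starts before G ends → G and H overlap.
F starts before G ends → G and F overlap.
I starts after G ends.
F starts before H ends → H and F overlap.
I starts after H ends.
I starts after F ends.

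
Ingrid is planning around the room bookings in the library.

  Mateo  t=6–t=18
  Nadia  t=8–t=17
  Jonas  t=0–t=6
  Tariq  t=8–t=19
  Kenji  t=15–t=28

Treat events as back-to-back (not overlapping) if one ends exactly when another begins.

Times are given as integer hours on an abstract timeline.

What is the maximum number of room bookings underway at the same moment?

Sweep the timeline, counting +1 at each start and −1 at each end (ends before starts at a tie):
t=0 start Jonas → 1
t=6 end Jonas → 0
t=6 start Mateo → 1
t=8 start Nadia → 2
t=8 start Tariq → 3
t=15 start Kenji → 4
t=17 end Nadia → 3
t=18 end Mateo → 2
t=19 end Tariq → 1
t=28 end Kenji → 0
Peak is 4, at t=15 (Kenji, Mateo, Nadia, Tariq).

4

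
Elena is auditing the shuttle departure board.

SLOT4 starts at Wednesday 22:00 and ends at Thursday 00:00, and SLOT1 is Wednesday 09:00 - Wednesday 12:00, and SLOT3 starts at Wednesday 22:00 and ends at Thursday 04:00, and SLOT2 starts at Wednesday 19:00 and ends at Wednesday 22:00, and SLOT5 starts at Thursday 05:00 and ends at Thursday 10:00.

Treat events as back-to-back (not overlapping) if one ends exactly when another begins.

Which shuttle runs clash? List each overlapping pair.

Sorted by start: SLOT1, SLOT2, SLOT3, SLOT4, SLOT5.
SLOT2 starts after SLOT1 ends, so nothing later overlaps SLOT1 either.
SLOT3 starts exactly when SLOT2 ends (back-to-back, no overlap), so nothing later overlaps SLOT2 either.
SLOT4 starts before SLOT3 ends → SLOT3 and SLOT4 overlap.
SLOT5 starts after SLOT3 ends.
SLOT5 starts after SLOT4 ends.

SLOT3 & SLOT4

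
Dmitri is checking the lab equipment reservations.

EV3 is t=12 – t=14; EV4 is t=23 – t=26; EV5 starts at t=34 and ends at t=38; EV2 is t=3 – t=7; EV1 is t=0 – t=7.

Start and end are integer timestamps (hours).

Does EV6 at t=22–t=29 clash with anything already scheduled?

EV1: ends t=7 at or before EV6 starts t=22 → clear.
EV2: ends t=7 at or before EV6 starts t=22 → clear.
EV3: ends t=14 at or before EV6 starts t=22 → clear.
EV4: starts t=23 before EV6 ends t=29, and ends t=26 after EV6 starts t=22 → overlap.
EV5: starts t=34 at or after EV6 ends t=29 → clear.
EV6 overlaps EV4.

Yes — it overlaps EV4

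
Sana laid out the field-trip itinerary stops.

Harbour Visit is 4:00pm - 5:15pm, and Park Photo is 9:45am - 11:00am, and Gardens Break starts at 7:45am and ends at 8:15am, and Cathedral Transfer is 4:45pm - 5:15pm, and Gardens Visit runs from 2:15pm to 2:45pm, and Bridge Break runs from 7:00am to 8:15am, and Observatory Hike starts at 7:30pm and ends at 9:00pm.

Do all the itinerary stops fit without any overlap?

Two intervals overlap when each starts before the other ends.
Sorted by start: Bridge Break, Gardens Break, Park Photo, Gardens Visit, Harbour Visit, Cathedral Transfer, Observatory Hike.
Gardens Break starts before Bridge Break ends → Bridge Break and Gardens Break overlap.
That's a conflict, so the schedule is not conflict-free.

No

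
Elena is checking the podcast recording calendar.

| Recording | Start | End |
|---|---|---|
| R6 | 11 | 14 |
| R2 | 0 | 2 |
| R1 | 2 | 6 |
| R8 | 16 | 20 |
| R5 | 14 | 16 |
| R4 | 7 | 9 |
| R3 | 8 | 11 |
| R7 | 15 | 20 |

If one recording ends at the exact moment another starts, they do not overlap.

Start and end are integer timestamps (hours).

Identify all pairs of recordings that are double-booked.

Sorted by start: R2, R1, R4, R3, R6, R5, R7, R8.
R1 starts exactly when R2 ends (back-to-back, no overlap) — done with R2.
R4 starts after R1 ends — done with R1.
R3 starts before R4 ends → R4 and R3 overlap.
R6 starts after R4 ends — done with R4.
R6 starts exactly when R3 ends (back-to-back, no overlap) — done with R3.
R5 starts exactly when R6 ends (back-to-back, no overlap) — done with R6.
R7 starts before R5 ends → R5 and R7 overlap.
R8 starts exactly when R5 ends (back-to-back, no overlap).
R8 starts before R7 ends → R7 and R8 overlap.

R3 & R4, R5 & R7, R7 & R8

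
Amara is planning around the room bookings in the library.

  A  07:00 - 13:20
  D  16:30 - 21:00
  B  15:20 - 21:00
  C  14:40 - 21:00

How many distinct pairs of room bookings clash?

3

Sorted by start: A, C, B, D.
C starts after A ends; A is clear from here.
B starts before C ends → C and B overlap.
D starts before C ends → C and D overlap.
D starts before B ends → B and D overlap.
Overlapping pairs: B & C, B & D, C & D — 3 in total.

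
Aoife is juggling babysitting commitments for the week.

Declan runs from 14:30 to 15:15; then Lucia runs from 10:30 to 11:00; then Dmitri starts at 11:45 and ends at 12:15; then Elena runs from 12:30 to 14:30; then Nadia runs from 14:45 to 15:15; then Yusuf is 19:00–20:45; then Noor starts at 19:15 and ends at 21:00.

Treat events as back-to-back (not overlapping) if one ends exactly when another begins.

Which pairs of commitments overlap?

Declan & Nadia, Noor & Yusuf

Two intervals overlap when each starts before the other ends.
Sorted by start: Lucia, Dmitri, Elena, Declan, Nadia, Yusuf, Noor.
Dmitri starts after Lucia ends; Lucia is clear from here.
Elena starts after Dmitri ends; Dmitri is clear from here.
Declan starts exactly when Elena ends (back-to-back, no overlap); Elena is clear from here.
Nadia starts before Declan ends → Declan and Nadia overlap.
Yusuf starts after Declan ends; Declan is clear from here.
Yusuf starts after Nadia ends; Nadia is clear from here.
Noor starts before Yusuf ends → Yusuf and Noor overlap.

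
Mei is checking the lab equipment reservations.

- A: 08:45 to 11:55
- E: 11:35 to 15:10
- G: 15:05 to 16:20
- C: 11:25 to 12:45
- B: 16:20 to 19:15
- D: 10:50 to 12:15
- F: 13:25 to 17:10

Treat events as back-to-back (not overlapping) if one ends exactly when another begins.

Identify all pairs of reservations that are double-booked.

Two intervals overlap when each starts before the other ends.
Sorted by start: A, D, C, E, F, G, B.
D starts before A ends → A and D overlap.
C starts before A ends → A and C overlap.
E starts before A ends → A and E overlap.
F starts after A ends; A is clear from here.
C starts before D ends → D and C overlap.
E starts before D ends → D and E overlap.
F starts after D ends; D is clear from here.
E starts before C ends → C and E overlap.
F starts after C ends; C is clear from here.
F starts before E ends → E and F overlap.
G starts before E ends → E and G overlap.
B starts after E ends.
G starts before F ends → F and G overlap.
B starts before F ends → F and B overlap.
B starts exactly when G ends (back-to-back, no overlap).

A & C, A & D, A & E, B & F, C & D, C & E, D & E, E & F, E & G, F & G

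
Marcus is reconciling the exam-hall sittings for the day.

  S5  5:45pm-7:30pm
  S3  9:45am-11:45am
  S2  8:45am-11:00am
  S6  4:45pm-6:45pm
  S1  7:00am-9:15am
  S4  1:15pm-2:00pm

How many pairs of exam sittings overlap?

3

Sorted by start: S1, S2, S3, S4, S6, S5.
S2 starts before S1 ends → S1 and S2 overlap.
S3 starts after S1 ends — done with S1.
S3 starts before S2 ends → S2 and S3 overlap.
S4 starts after S2 ends — done with S2.
S4 starts after S3 ends — done with S3.
S6 starts after S4 ends — done with S4.
S5 starts before S6 ends → S6 and S5 overlap.
Overlapping pairs: S1 & S2, S2 & S3, S5 & S6 — 3 in total.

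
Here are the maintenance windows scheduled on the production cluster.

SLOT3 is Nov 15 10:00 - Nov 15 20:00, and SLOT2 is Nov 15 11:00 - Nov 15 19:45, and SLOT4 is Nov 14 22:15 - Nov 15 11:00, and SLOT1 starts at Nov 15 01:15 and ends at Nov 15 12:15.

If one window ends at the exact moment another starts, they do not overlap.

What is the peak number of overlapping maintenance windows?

3

Sort all start/end points and keep a running count:
Nov 14 22:15 start SLOT4 → 1
Nov 15 01:15 start SLOT1 → 2
Nov 15 10:00 start SLOT3 → 3
Nov 15 11:00 end SLOT4 → 2
Nov 15 11:00 start SLOT2 → 3
Nov 15 12:15 end SLOT1 → 2
Nov 15 19:45 end SLOT2 → 1
Nov 15 20:00 end SLOT3 → 0
Peak is 3, at Nov 15 10:00 (SLOT1, SLOT3, SLOT4).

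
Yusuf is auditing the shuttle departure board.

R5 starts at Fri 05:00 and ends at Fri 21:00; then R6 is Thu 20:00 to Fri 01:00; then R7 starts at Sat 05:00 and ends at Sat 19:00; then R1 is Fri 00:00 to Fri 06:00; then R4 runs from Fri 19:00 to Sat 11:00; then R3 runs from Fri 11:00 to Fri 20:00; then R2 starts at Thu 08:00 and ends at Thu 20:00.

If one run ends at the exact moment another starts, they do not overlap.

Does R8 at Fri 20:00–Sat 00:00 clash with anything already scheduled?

Yes — it overlaps R4, R5

R2: ends Thu 20:00 at or before R8 starts Fri 20:00 → clear.
R6: ends Fri 01:00 at or before R8 starts Fri 20:00 → clear.
R1: ends Fri 06:00 at or before R8 starts Fri 20:00 → clear.
R5: starts Fri 05:00 before R8 ends Sat 00:00, and ends Fri 21:00 after R8 starts Fri 20:00 → overlap.
R3: ends Fri 20:00 at or before R8 starts Fri 20:00 → clear.
R4: starts Fri 19:00 before R8 ends Sat 00:00, and ends Sat 11:00 after R8 starts Fri 20:00 → overlap.
R7: starts Sat 05:00 at or after R8 ends Sat 00:00 → clear.
R8 overlaps R4, R5.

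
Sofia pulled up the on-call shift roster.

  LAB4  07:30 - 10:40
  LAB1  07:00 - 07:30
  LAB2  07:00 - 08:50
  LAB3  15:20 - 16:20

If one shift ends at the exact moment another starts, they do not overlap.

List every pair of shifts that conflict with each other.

Sorted by start: LAB1, LAB2, LAB4, LAB3.
LAB2 starts before LAB1 ends → LAB1 and LAB2 overlap.
LAB4 starts exactly when LAB1 ends (back-to-back, no overlap) — done with LAB1.
LAB4 starts before LAB2 ends → LAB2 and LAB4 overlap.
LAB3 starts after LAB2 ends.
LAB3 starts after LAB4 ends.

LAB1 & LAB2, LAB2 & LAB4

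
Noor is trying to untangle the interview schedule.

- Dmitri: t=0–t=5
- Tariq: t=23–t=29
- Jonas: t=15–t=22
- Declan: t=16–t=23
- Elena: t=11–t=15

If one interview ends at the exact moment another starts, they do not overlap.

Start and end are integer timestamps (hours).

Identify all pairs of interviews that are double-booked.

Sorted by start: Dmitri, Elena, Jonas, Declan, Tariq.
Elena starts after Dmitri ends, so Dmitri has no further overlaps.
Jonas starts exactly when Elena ends (back-to-back, no overlap), so Elena has no further overlaps.
Declan starts before Jonas ends → Jonas and Declan overlap.
Tariq starts after Jonas ends.
Tariq starts exactly when Declan ends (back-to-back, no overlap).

Declan & Jonas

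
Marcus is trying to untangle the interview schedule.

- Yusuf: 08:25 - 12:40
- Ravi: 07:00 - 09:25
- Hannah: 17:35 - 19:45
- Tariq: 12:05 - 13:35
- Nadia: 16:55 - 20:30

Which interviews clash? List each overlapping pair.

Sorted by start: Ravi, Yusuf, Tariq, Nadia, Hannah.
Yusuf starts before Ravi ends → Ravi and Yusuf overlap.
Tariq starts after Ravi ends; Ravi is clear from here.
Tariq starts before Yusuf ends → Yusuf and Tariq overlap.
Nadia starts after Yusuf ends; Yusuf is clear from here.
Nadia starts after Tariq ends; Tariq is clear from here.
Hannah starts before Nadia ends → Nadia and Hannah overlap.

Hannah & Nadia, Ravi & Yusuf, Tariq & Yusuf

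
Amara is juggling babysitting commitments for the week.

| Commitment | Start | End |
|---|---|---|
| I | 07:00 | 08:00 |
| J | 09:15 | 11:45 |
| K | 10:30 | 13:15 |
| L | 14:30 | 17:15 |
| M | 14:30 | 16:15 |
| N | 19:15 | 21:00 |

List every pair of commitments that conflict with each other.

J & K, L & M

Two intervals overlap when each starts before the other ends.
Sorted by start: I, J, K, L, M, N.
J starts after I ends, so nothing later overlaps I either.
K starts before J ends → J and K overlap.
L starts after J ends, so nothing later overlaps J either.
L starts after K ends, so nothing later overlaps K either.
M starts before L ends → L and M overlap.
N starts after L ends.
N starts after M ends.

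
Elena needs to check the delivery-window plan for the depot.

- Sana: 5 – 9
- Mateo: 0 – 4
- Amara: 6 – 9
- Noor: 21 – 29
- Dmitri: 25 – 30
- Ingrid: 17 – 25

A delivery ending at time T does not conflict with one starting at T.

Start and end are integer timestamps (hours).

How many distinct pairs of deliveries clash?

Sorted by start: Mateo, Sana, Amara, Ingrid, Noor, Dmitri.
Sana starts after Mateo ends, so Mateo has no further overlaps.
Amara starts before Sana ends → Sana and Amara overlap.
Ingrid starts after Sana ends, so Sana has no further overlaps.
Ingrid starts after Amara ends, so Amara has no further overlaps.
Noor starts before Ingrid ends → Ingrid and Noor overlap.
Dmitri starts exactly when Ingrid ends (back-to-back, no overlap).
Dmitri starts before Noor ends → Noor and Dmitri overlap.
Overlapping pairs: Amara & Sana, Dmitri & Noor, Ingrid & Noor — 3 in total.

3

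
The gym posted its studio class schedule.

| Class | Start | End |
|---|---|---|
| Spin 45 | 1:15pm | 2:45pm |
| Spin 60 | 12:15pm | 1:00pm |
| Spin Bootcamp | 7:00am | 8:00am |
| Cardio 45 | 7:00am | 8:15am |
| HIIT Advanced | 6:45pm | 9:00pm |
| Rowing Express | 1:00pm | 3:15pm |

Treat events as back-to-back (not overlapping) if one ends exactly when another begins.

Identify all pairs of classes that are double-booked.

Sorted by start: Cardio 45, Spin Bootcamp, Spin 60, Rowing Express, Spin 45, HIIT Advanced.
Spin Bootcamp starts before Cardio 45 ends → Cardio 45 and Spin Bootcamp overlap.
Spin 60 starts after Cardio 45 ends; Cardio 45 is clear from here.
Spin 60 starts after Spin Bootcamp ends; Spin Bootcamp is clear from here.
Rowing Express starts exactly when Spin 60 ends (back-to-back, no overlap); Spin 60 is clear from here.
Spin 45 starts before Rowing Express ends → Rowing Express and Spin 45 overlap.
HIIT Advanced starts after Rowing Express ends.
HIIT Advanced starts after Spin 45 ends.

Cardio 45 & Spin Bootcamp, Rowing Express & Spin 45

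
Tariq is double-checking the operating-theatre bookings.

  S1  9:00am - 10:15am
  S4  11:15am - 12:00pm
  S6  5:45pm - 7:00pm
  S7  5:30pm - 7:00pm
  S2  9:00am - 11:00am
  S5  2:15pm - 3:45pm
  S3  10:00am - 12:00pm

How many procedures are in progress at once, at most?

Sort all start/end points and keep a running count:
9:00am start S1 → 1
9:00am start S2 → 2
10:00am start S3 → 3
10:15am end S1 → 2
11:00am end S2 → 1
11:15am start S4 → 2
12:00pm end S3 → 1
12:00pm end S4 → 0
2:15pm start S5 → 1
3:45pm end S5 → 0
5:30pm start S7 → 1
5:45pm start S6 → 2
7:00pm end S6 → 1
7:00pm end S7 → 0
Peak is 3, at 10:00am (S1, S2, S3).

3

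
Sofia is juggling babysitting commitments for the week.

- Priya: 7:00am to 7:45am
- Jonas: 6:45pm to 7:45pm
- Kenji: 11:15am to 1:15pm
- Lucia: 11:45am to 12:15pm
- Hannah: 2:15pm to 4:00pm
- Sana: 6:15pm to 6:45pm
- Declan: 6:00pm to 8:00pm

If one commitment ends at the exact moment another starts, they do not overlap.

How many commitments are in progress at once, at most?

Sweep the timeline, counting +1 at each start and −1 at each end (ends before starts at a tie):
7:00am start Priya → 1
7:45am end Priya → 0
11:15am start Kenji → 1
11:45am start Lucia → 2
12:15pm end Lucia → 1
1:15pm end Kenji → 0
2:15pm start Hannah → 1
4:00pm end Hannah → 0
6:00pm start Declan → 1
6:15pm start Sana → 2
6:45pm end Sana → 1
6:45pm start Jonas → 2
7:45pm end Jonas → 1
8:00pm end Declan → 0
Peak is 2, at 11:45am (Kenji, Lucia).

2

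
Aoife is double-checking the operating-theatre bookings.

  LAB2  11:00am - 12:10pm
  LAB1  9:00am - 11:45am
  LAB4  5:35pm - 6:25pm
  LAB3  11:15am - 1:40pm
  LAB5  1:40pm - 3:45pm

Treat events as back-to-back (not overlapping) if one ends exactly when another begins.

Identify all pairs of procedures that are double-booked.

Sorted by start: LAB1, LAB2, LAB3, LAB5, LAB4.
LAB2 starts before LAB1 ends → LAB1 and LAB2 overlap.
LAB3 starts before LAB1 ends → LAB1 and LAB3 overlap.
LAB5 starts after LAB1 ends, so LAB1 has no further overlaps.
LAB3 starts before LAB2 ends → LAB2 and LAB3 overlap.
LAB5 starts after LAB2 ends, so LAB2 has no further overlaps.
LAB5 starts exactly when LAB3 ends (back-to-back, no overlap), so LAB3 has no further overlaps.
LAB4 starts after LAB5 ends.

LAB1 & LAB2, LAB1 & LAB3, LAB2 & LAB3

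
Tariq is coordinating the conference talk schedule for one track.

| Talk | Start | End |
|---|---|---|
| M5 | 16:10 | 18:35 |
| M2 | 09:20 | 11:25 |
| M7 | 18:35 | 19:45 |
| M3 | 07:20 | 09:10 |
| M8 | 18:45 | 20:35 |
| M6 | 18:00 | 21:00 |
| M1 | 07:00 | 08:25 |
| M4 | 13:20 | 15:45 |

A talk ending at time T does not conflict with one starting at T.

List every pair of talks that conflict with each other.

Sorted by start: M1, M3, M2, M4, M5, M6, M7, M8.
M3 starts before M1 ends → M1 and M3 overlap.
M2 starts after M1 ends, so nothing later overlaps M1 either.
M2 starts after M3 ends, so nothing later overlaps M3 either.
M4 starts after M2 ends, so nothing later overlaps M2 either.
M5 starts after M4 ends, so nothing later overlaps M4 either.
M6 starts before M5 ends → M5 and M6 overlap.
M7 starts exactly when M5 ends (back-to-back, no overlap), so nothing later overlaps M5 either.
M7 starts before M6 ends → M6 and M7 overlap.
M8 starts before M6 ends → M6 and M8 overlap.
M8 starts before M7 ends → M7 and M8 overlap.

M1 & M3, M5 & M6, M6 & M7, M6 & M8, M7 & M8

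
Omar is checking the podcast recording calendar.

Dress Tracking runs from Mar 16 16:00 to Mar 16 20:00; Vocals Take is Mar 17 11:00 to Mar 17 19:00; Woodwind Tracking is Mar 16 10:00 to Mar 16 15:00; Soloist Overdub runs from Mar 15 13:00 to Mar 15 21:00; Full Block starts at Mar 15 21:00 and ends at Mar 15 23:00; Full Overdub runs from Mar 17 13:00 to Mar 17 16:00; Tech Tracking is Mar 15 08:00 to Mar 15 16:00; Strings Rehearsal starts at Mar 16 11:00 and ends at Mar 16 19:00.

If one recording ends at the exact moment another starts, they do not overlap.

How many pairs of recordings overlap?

Sorted by start: Tech Tracking, Soloist Overdub, Full Block, Woodwind Tracking, Strings Rehearsal, Dress Tracking, Vocals Take, Full Overdub.
Soloist Overdub starts before Tech Tracking ends → Tech Tracking and Soloist Overdub overlap.
Full Block starts after Tech Tracking ends; Tech Tracking is clear from here.
Full Block starts exactly when Soloist Overdub ends (back-to-back, no overlap); Soloist Overdub is clear from here.
Woodwind Tracking starts after Full Block ends; Full Block is clear from here.
Strings Rehearsal starts before Woodwind Tracking ends → Woodwind Tracking and Strings Rehearsal overlap.
Dress Tracking starts after Woodwind Tracking ends; Woodwind Tracking is clear from here.
Dress Tracking starts before Strings Rehearsal ends → Strings Rehearsal and Dress Tracking overlap.
Vocals Take starts after Strings Rehearsal ends; Strings Rehearsal is clear from here.
Vocals Take starts after Dress Tracking ends; Dress Tracking is clear from here.
Full Overdub starts before Vocals Take ends → Vocals Take and Full Overdub overlap.
Overlapping pairs: Dress Tracking & Strings Rehearsal, Full Overdub & Vocals Take, Soloist Overdub & Tech Tracking, Strings Rehearsal & Woodwind Tracking — 4 in total.

4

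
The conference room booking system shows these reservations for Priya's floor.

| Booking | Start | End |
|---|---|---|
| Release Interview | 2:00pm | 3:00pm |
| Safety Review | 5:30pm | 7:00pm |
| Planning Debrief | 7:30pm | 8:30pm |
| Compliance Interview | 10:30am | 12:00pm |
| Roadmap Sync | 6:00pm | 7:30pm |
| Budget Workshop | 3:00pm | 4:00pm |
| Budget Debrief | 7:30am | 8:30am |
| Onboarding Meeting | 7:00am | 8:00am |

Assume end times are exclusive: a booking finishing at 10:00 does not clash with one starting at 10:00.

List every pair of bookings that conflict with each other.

Budget Debrief & Onboarding Meeting, Roadmap Sync & Safety Review

Sorted by start: Onboarding Meeting, Budget Debrief, Compliance Interview, Release Interview, Budget Workshop, Safety Review, Roadmap Sync, Planning Debrief.
Budget Debrief starts before Onboarding Meeting ends → Onboarding Meeting and Budget Debrief overlap.
Compliance Interview starts after Onboarding Meeting ends, so nothing later overlaps Onboarding Meeting either.
Compliance Interview starts after Budget Debrief ends, so nothing later overlaps Budget Debrief either.
Release Interview starts after Compliance Interview ends, so nothing later overlaps Compliance Interview either.
Budget Workshop starts exactly when Release Interview ends (back-to-back, no overlap), so nothing later overlaps Release Interview either.
Safety Review starts after Budget Workshop ends, so nothing later overlaps Budget Workshop either.
Roadmap Sync starts before Safety Review ends → Safety Review and Roadmap Sync overlap.
Planning Debrief starts after Safety Review ends.
Planning Debrief starts exactly when Roadmap Sync ends (back-to-back, no overlap).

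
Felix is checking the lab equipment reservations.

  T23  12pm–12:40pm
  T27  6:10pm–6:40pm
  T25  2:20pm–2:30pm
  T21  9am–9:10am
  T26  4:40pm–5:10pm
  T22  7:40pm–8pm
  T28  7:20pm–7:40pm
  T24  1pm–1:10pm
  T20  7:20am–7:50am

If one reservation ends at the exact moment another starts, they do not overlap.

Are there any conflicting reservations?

Check each pair: they overlap iff neither finishes before the other starts.
Sorted by start: T20, T21, T23, T24, T25, T26, T27, T28, T22.
T21 starts after T20 ends — done with T20.
T23 starts after T21 ends — done with T21.
T24 starts after T23 ends — done with T23.
T25 starts after T24 ends — done with T24.
T26 starts after T25 ends — done with T25.
T27 starts after T26 ends — done with T26.
T28 starts after T27 ends — done with T27.
T22 starts exactly when T28 ends (back-to-back, no overlap).
Every pair is clear; the schedule has no overlaps.

No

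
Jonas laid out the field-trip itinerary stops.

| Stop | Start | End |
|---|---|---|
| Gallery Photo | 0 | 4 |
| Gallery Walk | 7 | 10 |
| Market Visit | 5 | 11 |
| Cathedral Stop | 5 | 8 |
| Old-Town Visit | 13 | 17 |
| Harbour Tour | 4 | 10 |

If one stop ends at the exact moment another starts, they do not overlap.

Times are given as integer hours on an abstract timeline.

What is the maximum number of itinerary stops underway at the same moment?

Sweep the timeline, counting +1 at each start and −1 at each end (ends before starts at a tie):
0 start Gallery Photo → 1
4 end Gallery Photo → 0
4 start Harbour Tour → 1
5 start Cathedral Stop → 2
5 start Market Visit → 3
7 start Gallery Walk → 4
8 end Cathedral Stop → 3
10 end Gallery Walk → 2
10 end Harbour Tour → 1
11 end Market Visit → 0
13 start Old-Town Visit → 1
17 end Old-Town Visit → 0
Peak is 4, at 7 (Cathedral Stop, Gallery Walk, Harbour Tour, Market Visit).

4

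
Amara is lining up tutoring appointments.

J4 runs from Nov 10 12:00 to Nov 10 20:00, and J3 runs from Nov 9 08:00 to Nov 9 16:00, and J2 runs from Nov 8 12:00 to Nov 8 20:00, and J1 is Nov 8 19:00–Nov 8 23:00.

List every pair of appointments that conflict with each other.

Sorted by start: J2, J1, J3, J4.
J1 starts before J2 ends → J2 and J1 overlap.
J3 starts after J2 ends, so J2 has no further overlaps.
J3 starts after J1 ends, so J1 has no further overlaps.
J4 starts after J3 ends.

J1 & J2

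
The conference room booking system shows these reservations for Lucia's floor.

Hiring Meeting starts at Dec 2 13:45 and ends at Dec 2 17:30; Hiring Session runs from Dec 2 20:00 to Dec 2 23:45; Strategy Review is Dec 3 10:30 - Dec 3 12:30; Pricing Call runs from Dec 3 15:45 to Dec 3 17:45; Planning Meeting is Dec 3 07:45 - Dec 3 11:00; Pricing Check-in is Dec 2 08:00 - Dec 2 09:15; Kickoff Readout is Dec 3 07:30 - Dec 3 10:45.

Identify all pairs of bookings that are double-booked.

Sorted by start: Pricing Check-in, Hiring Meeting, Hiring Session, Kickoff Readout, Planning Meeting, Strategy Review, Pricing Call.
Hiring Meeting starts after Pricing Check-in ends — done with Pricing Check-in.
Hiring Session starts after Hiring Meeting ends — done with Hiring Meeting.
Kickoff Readout starts after Hiring Session ends — done with Hiring Session.
Planning Meeting starts before Kickoff Readout ends → Kickoff Readout and Planning Meeting overlap.
Strategy Review starts before Kickoff Readout ends → Kickoff Readout and Strategy Review overlap.
Pricing Call starts after Kickoff Readout ends.
Strategy Review starts before Planning Meeting ends → Planning Meeting and Strategy Review overlap.
Pricing Call starts after Planning Meeting ends.
Pricing Call starts after Strategy Review ends.

Kickoff Readout & Planning Meeting, Kickoff Readout & Strategy Review, Planning Meeting & Strategy Review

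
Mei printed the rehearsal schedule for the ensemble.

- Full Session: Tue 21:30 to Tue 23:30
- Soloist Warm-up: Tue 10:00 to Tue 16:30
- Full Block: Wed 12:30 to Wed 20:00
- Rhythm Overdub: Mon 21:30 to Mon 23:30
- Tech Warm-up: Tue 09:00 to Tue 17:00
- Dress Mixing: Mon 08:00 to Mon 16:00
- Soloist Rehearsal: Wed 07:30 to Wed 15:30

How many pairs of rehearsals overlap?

2

Sorted by start: Dress Mixing, Rhythm Overdub, Tech Warm-up, Soloist Warm-up, Full Session, Soloist Rehearsal, Full Block.
Rhythm Overdub starts after Dress Mixing ends; Dress Mixing is clear from here.
Tech Warm-up starts after Rhythm Overdub ends; Rhythm Overdub is clear from here.
Soloist Warm-up starts before Tech Warm-up ends → Tech Warm-up and Soloist Warm-up overlap.
Full Session starts after Tech Warm-up ends; Tech Warm-up is clear from here.
Full Session starts after Soloist Warm-up ends; Soloist Warm-up is clear from here.
Soloist Rehearsal starts after Full Session ends; Full Session is clear from here.
Full Block starts before Soloist Rehearsal ends → Soloist Rehearsal and Full Block overlap.
Overlapping pairs: Full Block & Soloist Rehearsal, Soloist Warm-up & Tech Warm-up — 2 in total.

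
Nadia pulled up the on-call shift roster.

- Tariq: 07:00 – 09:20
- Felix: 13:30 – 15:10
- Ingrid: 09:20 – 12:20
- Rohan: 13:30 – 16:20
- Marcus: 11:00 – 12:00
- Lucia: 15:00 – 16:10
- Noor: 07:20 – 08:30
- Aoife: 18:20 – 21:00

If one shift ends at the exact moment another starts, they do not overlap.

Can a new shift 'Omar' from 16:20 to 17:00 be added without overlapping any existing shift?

Tariq: ends 09:20 at or before Omar starts 16:20 → clear.
Noor: ends 08:30 at or before Omar starts 16:20 → clear.
Ingrid: ends 12:20 at or before Omar starts 16:20 → clear.
Marcus: ends 12:00 at or before Omar starts 16:20 → clear.
Felix: ends 15:10 at or before Omar starts 16:20 → clear.
Rohan: ends 16:20 at or before Omar starts 16:20 → clear.
Lucia: ends 16:10 at or before Omar starts 16:20 → clear.
Aoife: starts 18:20 at or after Omar ends 17:00 → clear.

Yes — the slot is free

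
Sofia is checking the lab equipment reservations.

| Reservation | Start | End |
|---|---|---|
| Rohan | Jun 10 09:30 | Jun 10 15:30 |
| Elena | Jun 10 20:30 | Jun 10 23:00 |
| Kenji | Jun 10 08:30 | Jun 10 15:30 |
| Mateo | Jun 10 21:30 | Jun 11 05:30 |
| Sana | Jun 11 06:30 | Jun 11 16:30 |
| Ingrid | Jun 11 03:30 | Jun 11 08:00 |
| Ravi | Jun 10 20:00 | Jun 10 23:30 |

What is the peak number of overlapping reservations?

Sweep the timeline, counting +1 at each start and −1 at each end (ends before starts at a tie):
Jun 10 08:30 start Kenji → 1
Jun 10 09:30 start Rohan → 2
Jun 10 15:30 end Kenji → 1
Jun 10 15:30 end Rohan → 0
Jun 10 20:00 start Ravi → 1
Jun 10 20:30 start Elena → 2
Jun 10 21:30 start Mateo → 3
Jun 10 23:00 end Elena → 2
Jun 10 23:30 end Ravi → 1
Jun 11 03:30 start Ingrid → 2
Jun 11 05:30 end Mateo → 1
Jun 11 06:30 start Sana → 2
Jun 11 08:00 end Ingrid → 1
Jun 11 16:30 end Sana → 0
Peak is 3, at Jun 10 21:30 (Elena, Mateo, Ravi).

3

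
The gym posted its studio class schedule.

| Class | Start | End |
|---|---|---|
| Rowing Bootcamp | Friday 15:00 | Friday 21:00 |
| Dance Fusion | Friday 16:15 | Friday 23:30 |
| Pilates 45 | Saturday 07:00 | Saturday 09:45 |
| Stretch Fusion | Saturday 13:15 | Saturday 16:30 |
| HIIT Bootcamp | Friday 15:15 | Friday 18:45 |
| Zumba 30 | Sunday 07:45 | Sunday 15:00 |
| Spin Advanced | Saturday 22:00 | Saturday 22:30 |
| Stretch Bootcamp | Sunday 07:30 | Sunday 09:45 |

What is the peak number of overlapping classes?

3

Sort all start/end points and keep a running count:
Friday 15:00 start Rowing Bootcamp → 1
Friday 15:15 start HIIT Bootcamp → 2
Friday 16:15 start Dance Fusion → 3
Friday 18:45 end HIIT Bootcamp → 2
Friday 21:00 end Rowing Bootcamp → 1
Friday 23:30 end Dance Fusion → 0
Saturday 07:00 start Pilates 45 → 1
Saturday 09:45 end Pilates 45 → 0
Saturday 13:15 start Stretch Fusion → 1
Saturday 16:30 end Stretch Fusion → 0
Saturday 22:00 start Spin Advanced → 1
Saturday 22:30 end Spin Advanced → 0
Sunday 07:30 start Stretch Bootcamp → 1
Sunday 07:45 start Zumba 30 → 2
Sunday 09:45 end Stretch Bootcamp → 1
Sunday 15:00 end Zumba 30 → 0
Peak is 3, at Friday 16:15 (Dance Fusion, HIIT Bootcamp, Rowing Bootcamp).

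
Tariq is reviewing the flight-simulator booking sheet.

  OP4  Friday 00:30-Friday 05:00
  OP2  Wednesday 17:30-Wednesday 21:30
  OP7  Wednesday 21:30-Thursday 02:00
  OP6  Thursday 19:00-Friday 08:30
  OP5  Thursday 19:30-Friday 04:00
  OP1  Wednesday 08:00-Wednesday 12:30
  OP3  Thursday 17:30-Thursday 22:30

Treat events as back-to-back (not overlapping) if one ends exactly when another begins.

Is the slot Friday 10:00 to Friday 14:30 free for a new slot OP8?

Yes — the slot is free

OP1: ends Wednesday 12:30 at or before OP8 starts Friday 10:00 → clear.
OP2: ends Wednesday 21:30 at or before OP8 starts Friday 10:00 → clear.
OP7: ends Thursday 02:00 at or before OP8 starts Friday 10:00 → clear.
OP3: ends Thursday 22:30 at or before OP8 starts Friday 10:00 → clear.
OP6: ends Friday 08:30 at or before OP8 starts Friday 10:00 → clear.
OP5: ends Friday 04:00 at or before OP8 starts Friday 10:00 → clear.
OP4: ends Friday 05:00 at or before OP8 starts Friday 10:00 → clear.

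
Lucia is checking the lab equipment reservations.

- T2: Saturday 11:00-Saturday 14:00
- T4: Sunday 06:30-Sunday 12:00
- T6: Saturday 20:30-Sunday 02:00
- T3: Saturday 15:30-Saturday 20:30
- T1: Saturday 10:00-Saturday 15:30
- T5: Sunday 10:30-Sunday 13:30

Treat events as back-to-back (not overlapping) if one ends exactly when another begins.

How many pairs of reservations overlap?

Two intervals overlap when each starts before the other ends.
Sorted by start: T1, T2, T3, T6, T4, T5.
T2 starts before T1 ends → T1 and T2 overlap.
T3 starts exactly when T1 ends (back-to-back, no overlap), so nothing later overlaps T1 either.
T3 starts after T2 ends, so nothing later overlaps T2 either.
T6 starts exactly when T3 ends (back-to-back, no overlap), so nothing later overlaps T3 either.
T4 starts after T6 ends, so nothing later overlaps T6 either.
T5 starts before T4 ends → T4 and T5 overlap.
Overlapping pairs: T1 & T2, T4 & T5 — 2 in total.

2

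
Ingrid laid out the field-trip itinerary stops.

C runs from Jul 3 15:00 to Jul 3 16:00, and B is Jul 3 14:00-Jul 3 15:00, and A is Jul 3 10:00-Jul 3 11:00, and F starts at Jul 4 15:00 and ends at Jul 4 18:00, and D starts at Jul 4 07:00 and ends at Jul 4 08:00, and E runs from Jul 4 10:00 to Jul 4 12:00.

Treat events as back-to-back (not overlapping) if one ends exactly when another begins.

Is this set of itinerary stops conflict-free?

Yes

Two intervals overlap when each starts before the other ends.
Sorted by start: A, B, C, D, E, F.
B starts after A ends, so A has no further overlaps.
C starts exactly when B ends (back-to-back, no overlap), so B has no further overlaps.
D starts after C ends, so C has no further overlaps.
E starts after D ends, so D has no further overlaps.
F starts after E ends.
Every pair is clear; the schedule has no overlaps.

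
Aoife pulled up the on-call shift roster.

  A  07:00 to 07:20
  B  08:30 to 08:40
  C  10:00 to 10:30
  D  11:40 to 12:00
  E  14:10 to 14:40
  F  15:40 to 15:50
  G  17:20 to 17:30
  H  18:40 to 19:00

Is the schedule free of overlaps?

Check each pair: they overlap iff neither finishes before the other starts.
Sorted by start: A, B, C, D, E, F, G, H.
B starts after A ends, so A has no further overlaps.
C starts after B ends, so B has no further overlaps.
D starts after C ends, so C has no further overlaps.
E starts after D ends, so D has no further overlaps.
F starts after E ends, so E has no further overlaps.
G starts after F ends, so F has no further overlaps.
H starts after G ends.
Every pair is clear; the schedule has no overlaps.

Yes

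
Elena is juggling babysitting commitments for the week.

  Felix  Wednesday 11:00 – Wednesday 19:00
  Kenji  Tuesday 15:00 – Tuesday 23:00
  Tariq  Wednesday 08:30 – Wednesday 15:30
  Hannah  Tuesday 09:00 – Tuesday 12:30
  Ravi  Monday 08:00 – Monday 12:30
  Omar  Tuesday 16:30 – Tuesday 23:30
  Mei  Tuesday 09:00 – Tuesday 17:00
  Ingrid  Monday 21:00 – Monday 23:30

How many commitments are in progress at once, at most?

Sweep the timeline, counting +1 at each start and −1 at each end (ends before starts at a tie):
Monday 08:00 start Ravi → 1
Monday 12:30 end Ravi → 0
Monday 21:00 start Ingrid → 1
Monday 23:30 end Ingrid → 0
Tuesday 09:00 start Hannah → 1
Tuesday 09:00 start Mei → 2
Tuesday 12:30 end Hannah → 1
Tuesday 15:00 start Kenji → 2
Tuesday 16:30 start Omar → 3
Tuesday 17:00 end Mei → 2
Tuesday 23:00 end Kenji → 1
Tuesday 23:30 end Omar → 0
Wednesday 08:30 start Tariq → 1
Wednesday 11:00 start Felix → 2
Wednesday 15:30 end Tariq → 1
Wednesday 19:00 end Felix → 0
Peak is 3, at Tuesday 16:30 (Kenji, Mei, Omar).

3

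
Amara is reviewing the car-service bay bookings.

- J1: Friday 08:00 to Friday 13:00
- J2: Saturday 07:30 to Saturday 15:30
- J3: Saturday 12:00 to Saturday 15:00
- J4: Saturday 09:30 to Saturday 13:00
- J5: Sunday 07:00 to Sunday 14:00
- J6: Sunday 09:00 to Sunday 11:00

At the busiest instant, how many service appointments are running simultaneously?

Sort all start/end points and keep a running count:
Friday 08:00 start J1 → 1
Friday 13:00 end J1 → 0
Saturday 07:30 start J2 → 1
Saturday 09:30 start J4 → 2
Saturday 12:00 start J3 → 3
Saturday 13:00 end J4 → 2
Saturday 15:00 end J3 → 1
Saturday 15:30 end J2 → 0
Sunday 07:00 start J5 → 1
Sunday 09:00 start J6 → 2
Sunday 11:00 end J6 → 1
Sunday 14:00 end J5 → 0
Peak is 3, at Saturday 12:00 (J2, J3, J4).

3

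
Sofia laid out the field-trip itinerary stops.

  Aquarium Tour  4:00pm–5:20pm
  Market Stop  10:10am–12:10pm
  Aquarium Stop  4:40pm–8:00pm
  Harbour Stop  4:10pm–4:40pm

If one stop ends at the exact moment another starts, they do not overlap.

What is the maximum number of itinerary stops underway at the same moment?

2

Sweep the timeline, counting +1 at each start and −1 at each end (ends before starts at a tie):
10:10am start Market Stop → 1
12:10pm end Market Stop → 0
4:00pm start Aquarium Tour → 1
4:10pm start Harbour Stop → 2
4:40pm end Harbour Stop → 1
4:40pm start Aquarium Stop → 2
5:20pm end Aquarium Tour → 1
8:00pm end Aquarium Stop → 0
Peak is 2, at 4:10pm (Aquarium Tour, Harbour Stop).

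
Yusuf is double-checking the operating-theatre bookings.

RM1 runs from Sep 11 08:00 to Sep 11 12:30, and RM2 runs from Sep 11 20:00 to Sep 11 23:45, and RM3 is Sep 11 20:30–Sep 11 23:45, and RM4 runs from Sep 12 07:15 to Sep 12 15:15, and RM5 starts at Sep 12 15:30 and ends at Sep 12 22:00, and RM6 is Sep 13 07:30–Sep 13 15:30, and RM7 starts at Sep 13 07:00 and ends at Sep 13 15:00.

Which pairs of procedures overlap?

Sorted by start: RM1, RM2, RM3, RM4, RM5, RM7, RM6.
RM2 starts after RM1 ends; RM1 is clear from here.
RM3 starts before RM2 ends → RM2 and RM3 overlap.
RM4 starts after RM2 ends; RM2 is clear from here.
RM4 starts after RM3 ends; RM3 is clear from here.
RM5 starts after RM4 ends; RM4 is clear from here.
RM7 starts after RM5 ends; RM5 is clear from here.
RM6 starts before RM7 ends → RM7 and RM6 overlap.

RM2 & RM3, RM6 & RM7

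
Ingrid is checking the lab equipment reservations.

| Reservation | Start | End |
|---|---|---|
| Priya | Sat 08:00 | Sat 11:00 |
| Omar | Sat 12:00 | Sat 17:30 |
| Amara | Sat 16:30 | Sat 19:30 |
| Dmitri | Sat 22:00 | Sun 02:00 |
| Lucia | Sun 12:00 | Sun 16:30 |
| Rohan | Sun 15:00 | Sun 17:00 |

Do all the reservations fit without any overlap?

Check each pair: they overlap iff neither finishes before the other starts.
Sorted by start: Priya, Omar, Amara, Dmitri, Lucia, Rohan.
Omar starts after Priya ends, so Priya has no further overlaps.
Amara starts before Omar ends → Omar and Amara overlap.
That's a conflict, so the schedule is not conflict-free.

No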